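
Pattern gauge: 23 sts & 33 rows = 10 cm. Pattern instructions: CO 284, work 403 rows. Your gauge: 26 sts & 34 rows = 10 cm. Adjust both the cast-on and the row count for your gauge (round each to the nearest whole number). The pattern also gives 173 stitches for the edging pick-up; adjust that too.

Cast on 321 stitches; work 415 rows; edging pick-up 196 stitches.

Stitches: 284 × 26/23 = 321.04 → 321.
Rows: 403 × 34/33 = 415.21 → 415.
edging pick-up: 173 × 26/23 = 195.57 → 196.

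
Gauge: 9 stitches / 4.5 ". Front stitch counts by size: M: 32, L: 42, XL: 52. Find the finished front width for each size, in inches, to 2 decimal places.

9/4.5 = 2 sts per in.
M: 32 / 2 = 16.000 → 16.00 in.
L: 42 / 2 = 21.000 → 21.00 in.
XL: 52 / 2 = 26.000 → 26.00 in.

M 16.00 inches; L 21.00 inches; XL 26.00 inches.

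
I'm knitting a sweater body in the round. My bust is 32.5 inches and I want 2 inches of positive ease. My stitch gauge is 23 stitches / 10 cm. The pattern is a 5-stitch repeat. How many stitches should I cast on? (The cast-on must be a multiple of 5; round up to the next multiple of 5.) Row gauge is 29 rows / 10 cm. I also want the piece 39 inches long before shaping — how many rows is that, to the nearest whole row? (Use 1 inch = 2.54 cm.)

Finished = 32.5 + 2 = 34.5 inches.
34.5 inches × 2.54 = 87.63 cm.
23/10 = 2.3 sts per cm; 87.63 × 2.3 = 201.55 sts.
Next multiple of 5 → 205.
39 inches = 99.06 cm; × 2.9 = 287.27 → 287 rows.

Cast on 205 stitches; work 287 rows.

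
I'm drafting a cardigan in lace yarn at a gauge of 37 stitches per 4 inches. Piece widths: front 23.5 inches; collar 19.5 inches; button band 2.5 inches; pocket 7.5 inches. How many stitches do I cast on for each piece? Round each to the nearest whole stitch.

front 217; collar 180; button band 23; pocket 69.

Rate = 37/4 = 9.25 sts per in.
front: 23.5 × 9.25 = 217.38 → 217.
collar: 19.5 × 9.25 = 180.38 → 180.
button band: 2.5 × 9.25 = 23.12 → 23.
pocket: 7.5 × 9.25 = 69.38 → 69.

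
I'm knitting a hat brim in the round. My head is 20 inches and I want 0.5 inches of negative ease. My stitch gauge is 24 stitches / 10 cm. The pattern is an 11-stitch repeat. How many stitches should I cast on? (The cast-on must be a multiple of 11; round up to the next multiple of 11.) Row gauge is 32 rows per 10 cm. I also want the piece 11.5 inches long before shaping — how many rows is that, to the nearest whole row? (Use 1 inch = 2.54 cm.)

Finished = 20 − 0.5 = 19.5 inches.
19.5 inches × 2.54 = 49.53 cm.
24/10 = 2.4 sts per cm; 49.53 × 2.4 = 118.87 sts.
Next multiple of 11 → 121.
11.5 inches = 29.21 cm; × 3.2 = 93.47 → 93 rows.

Cast on 121 stitches; work 93 rows.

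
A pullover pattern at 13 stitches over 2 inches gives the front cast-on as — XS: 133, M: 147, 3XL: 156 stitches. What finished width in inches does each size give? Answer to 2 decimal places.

13/2 = 6.5 sts per in.
XS: 133 / 6.5 = 20.462 → 20.46 in.
M: 147 / 6.5 = 22.615 → 22.62 in.
3XL: 156 / 6.5 = 24.000 → 24.00 in.

XS 20.46 inches; M 22.62 inches; 3XL 24.00 inches.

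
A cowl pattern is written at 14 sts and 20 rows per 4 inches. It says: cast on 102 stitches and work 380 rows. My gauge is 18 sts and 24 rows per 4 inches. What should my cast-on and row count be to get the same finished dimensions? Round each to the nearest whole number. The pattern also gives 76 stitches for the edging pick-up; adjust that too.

Stitches: 102 × 18/14 = 131.14 → 131.
Rows: 380 × 24/20 = 456.00 → 456.
edging pick-up: 76 × 18/14 = 97.71 → 98.

Cast on 131 stitches; work 456 rows; edging pick-up 98 stitches.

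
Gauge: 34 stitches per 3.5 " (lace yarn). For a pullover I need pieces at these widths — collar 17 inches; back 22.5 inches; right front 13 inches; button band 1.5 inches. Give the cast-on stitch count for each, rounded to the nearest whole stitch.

Rate = 34/3.5 = 9.714 sts per in.
collar: 17 × 9.714 = 165.14 → 165.
back: 22.5 × 9.714 = 218.57 → 219.
right front: 13 × 9.714 = 126.29 → 126.
button band: 1.5 × 9.714 = 14.57 → 15.

collar 165; back 219; right front 126; button band 15.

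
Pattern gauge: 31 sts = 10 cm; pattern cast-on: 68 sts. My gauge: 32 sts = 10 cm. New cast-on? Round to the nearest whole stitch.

Cast on 70 stitches.

Scale factor = 32 / 31 = 1.032.
68 × 32 / 31 = 70.19 sts.
→ 70 sts.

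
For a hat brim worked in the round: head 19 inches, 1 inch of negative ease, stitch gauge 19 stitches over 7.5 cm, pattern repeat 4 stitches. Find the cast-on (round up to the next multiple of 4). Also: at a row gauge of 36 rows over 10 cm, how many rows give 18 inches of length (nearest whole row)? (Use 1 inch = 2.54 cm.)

Cast on 116 stitches; work 165 rows.

Finished = 19 − 1 = 18 inches.
18 inches × 2.54 = 45.72 cm.
19/7.5 = 2.533 sts per cm; 45.72 × 2.533 = 115.82 sts.
Next multiple of 4 → 116.
18 inches = 45.72 cm; × 3.6 = 164.59 → 165 rows.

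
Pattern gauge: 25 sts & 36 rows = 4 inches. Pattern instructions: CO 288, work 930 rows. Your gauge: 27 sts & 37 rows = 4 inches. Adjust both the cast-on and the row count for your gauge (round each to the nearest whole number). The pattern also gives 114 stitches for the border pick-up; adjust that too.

Stitches: 288 × 27/25 = 311.04 → 311.
Rows: 930 × 37/36 = 955.83 → 956.
border pick-up: 114 × 27/25 = 123.12 → 123.

Cast on 311 stitches; work 956 rows; border pick-up 123 stitches.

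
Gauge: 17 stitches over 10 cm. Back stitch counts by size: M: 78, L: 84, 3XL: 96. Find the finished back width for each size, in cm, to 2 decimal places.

M 45.88 cm; L 49.41 cm; 3XL 56.47 cm.

17/10 = 1.7 sts per cm.
M: 78 / 1.7 = 45.882 → 45.88 cm.
L: 84 / 1.7 = 49.412 → 49.41 cm.
3XL: 96 / 1.7 = 56.471 → 56.47 cm.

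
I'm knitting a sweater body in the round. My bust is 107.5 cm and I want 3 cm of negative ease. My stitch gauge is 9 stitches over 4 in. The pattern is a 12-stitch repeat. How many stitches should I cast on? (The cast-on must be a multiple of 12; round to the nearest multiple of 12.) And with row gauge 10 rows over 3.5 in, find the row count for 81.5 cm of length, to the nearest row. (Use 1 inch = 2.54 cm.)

Cast on 96 stitches; work 92 rows.

Finished = 107.5 − 3 = 104.5 cm.
104.5 cm × 1/2.54 = 41.14 inches.
9/4 = 2.25 sts per in; 41.14 × 2.25 = 92.57 sts.
Nearest multiple of 12 → 96.
81.5 cm = 32.09 inches; × 2.857 = 91.68 → 92 rows.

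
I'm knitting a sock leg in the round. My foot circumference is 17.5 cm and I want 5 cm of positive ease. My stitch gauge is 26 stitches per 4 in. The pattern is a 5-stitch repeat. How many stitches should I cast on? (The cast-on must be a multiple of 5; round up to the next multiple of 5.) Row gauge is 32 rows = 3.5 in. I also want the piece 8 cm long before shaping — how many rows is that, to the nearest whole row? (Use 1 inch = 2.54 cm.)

Finished = 17.5 + 5 = 22.5 cm.
22.5 cm × 1/2.54 = 8.86 inches.
26/4 = 6.5 sts per in; 8.86 × 6.5 = 57.58 sts.
Next multiple of 5 → 60.
8 cm = 3.15 inches; × 9.143 = 28.80 → 29 rows.

Cast on 60 stitches; work 29 rows.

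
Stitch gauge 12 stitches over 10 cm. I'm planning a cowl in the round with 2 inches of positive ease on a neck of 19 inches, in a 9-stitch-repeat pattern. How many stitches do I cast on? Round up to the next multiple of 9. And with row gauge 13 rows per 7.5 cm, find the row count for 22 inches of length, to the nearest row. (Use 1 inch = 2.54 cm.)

Finished = 19 + 2 = 21 inches.
21 inches × 2.54 = 53.34 cm.
12/10 = 1.2 sts per cm; 53.34 × 1.2 = 64.01 sts.
Next multiple of 9 → 72.
22 inches = 55.88 cm; × 1.733 = 96.86 → 97 rows.

Cast on 72 stitches; work 97 rows.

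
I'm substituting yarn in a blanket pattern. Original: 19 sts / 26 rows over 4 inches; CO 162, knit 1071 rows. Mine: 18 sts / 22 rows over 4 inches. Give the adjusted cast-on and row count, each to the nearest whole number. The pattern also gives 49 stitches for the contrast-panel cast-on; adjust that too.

Stitches: 162 × 18/19 = 153.47 → 153.
Rows: 1071 × 22/26 = 906.23 → 906.
contrast-panel cast-on: 49 × 18/19 = 46.42 → 46.

Cast on 153 stitches; work 906 rows; contrast-panel cast-on 46 stitches.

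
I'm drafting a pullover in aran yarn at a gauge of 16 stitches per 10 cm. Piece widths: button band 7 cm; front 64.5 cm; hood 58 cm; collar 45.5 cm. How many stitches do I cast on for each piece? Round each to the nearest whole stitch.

Rate = 16/10 = 1.6 sts per cm.
button band: 7 × 1.6 = 11.20 → 11.
front: 64.5 × 1.6 = 103.20 → 103.
hood: 58 × 1.6 = 92.80 → 93.
collar: 45.5 × 1.6 = 72.80 → 73.

button band 11; front 103; hood 93; collar 73.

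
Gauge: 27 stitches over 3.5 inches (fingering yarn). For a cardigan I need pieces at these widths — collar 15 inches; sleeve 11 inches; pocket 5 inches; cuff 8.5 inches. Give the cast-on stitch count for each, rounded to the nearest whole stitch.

collar 116; sleeve 85; pocket 39; cuff 66.

Rate = 27/3.5 = 7.714 sts per in.
collar: 15 × 7.714 = 115.71 → 116.
sleeve: 11 × 7.714 = 84.86 → 85.
pocket: 5 × 7.714 = 38.57 → 39.
cuff: 8.5 × 7.714 = 65.57 → 66.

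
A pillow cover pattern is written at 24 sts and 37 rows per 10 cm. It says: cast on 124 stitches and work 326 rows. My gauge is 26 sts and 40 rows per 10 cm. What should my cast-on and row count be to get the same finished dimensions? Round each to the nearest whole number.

Cast on 134 stitches; work 352 rows.

Stitches: 124 × 26/24 = 134.33 → 134.
Rows: 326 × 40/37 = 352.43 → 352.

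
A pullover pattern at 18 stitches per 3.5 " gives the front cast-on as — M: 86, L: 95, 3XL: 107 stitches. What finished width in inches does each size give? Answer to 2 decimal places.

18/3.5 = 5.143 sts per in.
M: 86 / 5.143 = 16.722 → 16.72 in.
L: 95 / 5.143 = 18.472 → 18.47 in.
3XL: 107 / 5.143 = 20.806 → 20.81 in.

M 16.72 inches; L 18.47 inches; 3XL 20.81 inches.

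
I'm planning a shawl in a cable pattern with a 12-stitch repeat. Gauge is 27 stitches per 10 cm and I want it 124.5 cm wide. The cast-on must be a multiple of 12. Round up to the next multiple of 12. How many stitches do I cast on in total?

27 / 10 = 2.7 sts per cm.
124.5 × 2.7 = 336.15 sts.
Next multiple of 12: 348.

Cast on 348 stitches.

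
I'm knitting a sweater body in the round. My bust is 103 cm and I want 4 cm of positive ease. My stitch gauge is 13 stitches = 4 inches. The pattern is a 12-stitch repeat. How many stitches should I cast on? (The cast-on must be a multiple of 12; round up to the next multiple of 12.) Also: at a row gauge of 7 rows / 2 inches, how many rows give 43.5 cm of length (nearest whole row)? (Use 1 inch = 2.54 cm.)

Cast on 144 stitches; work 60 rows.

Finished = 103 + 4 = 107 cm.
107 cm × 1/2.54 = 42.13 inches.
13/4 = 3.25 sts per in; 42.13 × 3.25 = 136.91 sts.
Next multiple of 12 → 144.
43.5 cm = 17.13 inches; × 3.5 = 59.94 → 60 rows.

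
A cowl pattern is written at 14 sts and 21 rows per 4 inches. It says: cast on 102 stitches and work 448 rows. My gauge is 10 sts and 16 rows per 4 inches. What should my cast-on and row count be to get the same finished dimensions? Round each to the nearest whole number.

Stitches: 102 × 10/14 = 72.86 → 73.
Rows: 448 × 16/21 = 341.33 → 341.

Cast on 73 stitches; work 341 rows.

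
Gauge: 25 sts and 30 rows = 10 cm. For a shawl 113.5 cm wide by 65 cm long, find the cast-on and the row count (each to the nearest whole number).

Stitch gauge = 25/10 = 2.5 sts/cm; 113.5 × 2.5 = 283.75 → 284 sts.
Row gauge = 30/10 = 3 rows/cm; 65 × 3 = 195.00 → 195 rows.

Cast on 284 stitches and work 195 rows.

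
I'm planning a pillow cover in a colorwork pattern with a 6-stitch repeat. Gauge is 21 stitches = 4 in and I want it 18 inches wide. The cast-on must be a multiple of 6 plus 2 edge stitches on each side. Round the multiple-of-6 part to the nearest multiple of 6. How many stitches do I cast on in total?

21 / 4 = 5.25 sts per inch.
18 × 5.25 = 94.50 sts.
Less 4 edge sts → 90.50 for the repeat.
Nearest multiple of 6: 90.
Add back 4 edge sts → 94.

94 stitches.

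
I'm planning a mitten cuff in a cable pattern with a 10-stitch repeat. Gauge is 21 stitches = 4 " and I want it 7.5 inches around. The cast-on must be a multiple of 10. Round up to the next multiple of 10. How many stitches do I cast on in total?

40 stitches.

21 / 4 = 5.25 sts per inch.
7.5 × 5.25 = 39.38 sts.
Next multiple of 10: 40.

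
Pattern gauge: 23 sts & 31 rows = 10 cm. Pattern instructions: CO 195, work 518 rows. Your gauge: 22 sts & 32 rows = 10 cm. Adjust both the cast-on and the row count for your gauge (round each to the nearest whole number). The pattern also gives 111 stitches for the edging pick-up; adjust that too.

Cast on 187 stitches; work 535 rows; edging pick-up 106 stitches.

Stitches: 195 × 22/23 = 186.52 → 187.
Rows: 518 × 32/31 = 534.71 → 535.
edging pick-up: 111 × 22/23 = 106.17 → 106.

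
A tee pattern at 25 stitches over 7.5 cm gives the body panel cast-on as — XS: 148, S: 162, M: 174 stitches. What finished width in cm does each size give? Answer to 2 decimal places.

25/7.5 = 3.333 sts per cm.
XS: 148 / 3.333 = 44.400 → 44.40 cm.
S: 162 / 3.333 = 48.600 → 48.60 cm.
M: 174 / 3.333 = 52.200 → 52.20 cm.

XS 44.40 cm; S 48.60 cm; M 52.20 cm.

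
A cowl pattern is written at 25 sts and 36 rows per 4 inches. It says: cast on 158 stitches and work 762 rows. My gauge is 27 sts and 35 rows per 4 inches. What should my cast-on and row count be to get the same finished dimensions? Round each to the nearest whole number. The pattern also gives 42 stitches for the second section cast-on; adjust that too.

Cast on 171 stitches; work 741 rows; second section cast-on 45 stitches.

Stitches: 158 × 27/25 = 170.64 → 171.
Rows: 762 × 35/36 = 740.83 → 741.
second section cast-on: 42 × 27/25 = 45.36 → 45.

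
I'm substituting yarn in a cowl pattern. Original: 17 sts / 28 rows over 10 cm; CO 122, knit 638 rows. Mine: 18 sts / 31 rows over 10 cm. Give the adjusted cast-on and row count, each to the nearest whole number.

Stitches: 122 × 18/17 = 129.18 → 129.
Rows: 638 × 31/28 = 706.36 → 706.

Cast on 129 stitches; work 706 rows.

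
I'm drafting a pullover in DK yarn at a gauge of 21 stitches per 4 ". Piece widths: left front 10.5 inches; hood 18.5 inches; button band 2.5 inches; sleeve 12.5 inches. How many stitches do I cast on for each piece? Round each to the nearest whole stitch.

Rate = 21/4 = 5.25 sts per in.
left front: 10.5 × 5.25 = 55.12 → 55.
hood: 18.5 × 5.25 = 97.12 → 97.
button band: 2.5 × 5.25 = 13.12 → 13.
sleeve: 12.5 × 5.25 = 65.62 → 66.

left front 55; hood 97; button band 13; sleeve 66.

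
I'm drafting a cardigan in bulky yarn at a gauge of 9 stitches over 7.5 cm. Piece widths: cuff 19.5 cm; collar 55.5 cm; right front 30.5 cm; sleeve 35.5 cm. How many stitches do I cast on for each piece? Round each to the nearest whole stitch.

Rate = 9/7.5 = 1.2 sts per cm.
cuff: 19.5 × 1.2 = 23.40 → 23.
collar: 55.5 × 1.2 = 66.60 → 67.
right front: 30.5 × 1.2 = 36.60 → 37.
sleeve: 35.5 × 1.2 = 42.60 → 43.

cuff 23; collar 67; right front 37; sleeve 43.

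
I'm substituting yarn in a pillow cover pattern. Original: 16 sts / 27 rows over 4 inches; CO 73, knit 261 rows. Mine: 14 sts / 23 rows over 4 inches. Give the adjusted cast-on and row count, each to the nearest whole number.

Cast on 64 stitches; work 222 rows.

Stitches: 73 × 14/16 = 63.88 → 64.
Rows: 261 × 23/27 = 222.33 → 222.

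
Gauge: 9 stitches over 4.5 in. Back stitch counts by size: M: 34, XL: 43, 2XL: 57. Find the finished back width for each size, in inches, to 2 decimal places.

9/4.5 = 2 sts per in.
M: 34 / 2 = 17.000 → 17.00 in.
XL: 43 / 2 = 21.500 → 21.50 in.
2XL: 57 / 2 = 28.500 → 28.50 in.

M 17.00 inches; XL 21.50 inches; 2XL 28.50 inches.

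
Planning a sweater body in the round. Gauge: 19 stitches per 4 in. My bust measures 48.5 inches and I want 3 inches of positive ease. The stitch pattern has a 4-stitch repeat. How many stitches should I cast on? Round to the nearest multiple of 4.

CO 244 sts.

Finished = 48.5 + 3 = 51.5 inches.
19 / 4 = 4.75 sts/in.
51.5 × 4.75 = 244.62 sts.
Nearest multiple of 4: 244.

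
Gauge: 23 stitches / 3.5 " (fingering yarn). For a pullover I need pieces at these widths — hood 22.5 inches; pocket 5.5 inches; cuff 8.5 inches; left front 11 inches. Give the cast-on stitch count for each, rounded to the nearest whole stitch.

hood 148; pocket 36; cuff 56; left front 72.

Rate = 23/3.5 = 6.571 sts per in.
hood: 22.5 × 6.571 = 147.86 → 148.
pocket: 5.5 × 6.571 = 36.14 → 36.
cuff: 8.5 × 6.571 = 55.86 → 56.
left front: 11 × 6.571 = 72.29 → 72.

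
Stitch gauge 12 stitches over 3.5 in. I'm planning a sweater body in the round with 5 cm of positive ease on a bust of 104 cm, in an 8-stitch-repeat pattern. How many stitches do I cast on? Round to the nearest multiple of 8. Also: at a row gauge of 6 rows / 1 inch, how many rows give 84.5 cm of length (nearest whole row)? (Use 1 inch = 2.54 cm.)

Cast on 144 stitches; work 200 rows.

Finished = 104 + 5 = 109 cm.
109 cm × 1/2.54 = 42.91 inches.
12/3.5 = 3.429 sts per in; 42.91 × 3.429 = 147.13 sts.
Nearest multiple of 8 → 144.
84.5 cm = 33.27 inches; × 6 = 199.61 → 200 rows.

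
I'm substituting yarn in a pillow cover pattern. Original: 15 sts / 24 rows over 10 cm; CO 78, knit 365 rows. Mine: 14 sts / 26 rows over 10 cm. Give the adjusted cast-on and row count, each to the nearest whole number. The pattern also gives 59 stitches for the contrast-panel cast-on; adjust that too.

Stitches: 78 × 14/15 = 72.80 → 73.
Rows: 365 × 26/24 = 395.42 → 395.
contrast-panel cast-on: 59 × 14/15 = 55.07 → 55.

Cast on 73 stitches; work 395 rows; contrast-panel cast-on 55 stitches.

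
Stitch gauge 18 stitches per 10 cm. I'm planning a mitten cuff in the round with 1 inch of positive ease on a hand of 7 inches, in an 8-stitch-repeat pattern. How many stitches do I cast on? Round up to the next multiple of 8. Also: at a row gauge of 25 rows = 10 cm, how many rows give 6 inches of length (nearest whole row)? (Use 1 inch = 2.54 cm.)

Cast on 40 stitches; work 38 rows.

Finished = 7 + 1 = 8 inches.
8 inches × 2.54 = 20.32 cm.
18/10 = 1.8 sts per cm; 20.32 × 1.8 = 36.58 sts.
Next multiple of 8 → 40.
6 inches = 15.24 cm; × 2.5 = 38.10 → 38 rows.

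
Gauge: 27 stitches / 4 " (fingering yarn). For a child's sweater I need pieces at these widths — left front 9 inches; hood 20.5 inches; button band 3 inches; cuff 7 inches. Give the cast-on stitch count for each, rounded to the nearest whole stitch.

Rate = 27/4 = 6.75 sts per in.
left front: 9 × 6.75 = 60.75 → 61.
hood: 20.5 × 6.75 = 138.38 → 138.
button band: 3 × 6.75 = 20.25 → 20.
cuff: 7 × 6.75 = 47.25 → 47.

left front 61; hood 138; button band 20; cuff 47.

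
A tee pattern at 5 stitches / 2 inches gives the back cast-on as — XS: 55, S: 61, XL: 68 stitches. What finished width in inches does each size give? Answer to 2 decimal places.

5/2 = 2.5 sts per in.
XS: 55 / 2.5 = 22.000 → 22.00 in.
S: 61 / 2.5 = 24.400 → 24.40 in.
XL: 68 / 2.5 = 27.200 → 27.20 in.

XS 22.00 inches; S 24.40 inches; XL 27.20 inches.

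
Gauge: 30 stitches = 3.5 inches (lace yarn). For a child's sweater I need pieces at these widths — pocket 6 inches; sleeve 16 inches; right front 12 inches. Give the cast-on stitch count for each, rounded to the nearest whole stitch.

Rate = 30/3.5 = 8.571 sts per in.
pocket: 6 × 8.571 = 51.43 → 51.
sleeve: 16 × 8.571 = 137.14 → 137.
right front: 12 × 8.571 = 102.86 → 103.

pocket 51; sleeve 137; right front 103.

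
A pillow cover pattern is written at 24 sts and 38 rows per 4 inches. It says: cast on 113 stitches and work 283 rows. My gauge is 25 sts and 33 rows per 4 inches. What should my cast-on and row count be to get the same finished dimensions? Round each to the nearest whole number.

Cast on 118 stitches; work 246 rows.

Stitches: 113 × 25/24 = 117.71 → 118.
Rows: 283 × 33/38 = 245.76 → 246.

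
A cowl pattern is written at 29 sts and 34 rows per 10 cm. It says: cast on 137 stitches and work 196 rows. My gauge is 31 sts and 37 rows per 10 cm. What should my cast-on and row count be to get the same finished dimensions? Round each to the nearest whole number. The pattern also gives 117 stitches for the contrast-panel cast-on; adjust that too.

Stitches: 137 × 31/29 = 146.45 → 146.
Rows: 196 × 37/34 = 213.29 → 213.
contrast-panel cast-on: 117 × 31/29 = 125.07 → 125.

Cast on 146 stitches; work 213 rows; contrast-panel cast-on 125 stitches.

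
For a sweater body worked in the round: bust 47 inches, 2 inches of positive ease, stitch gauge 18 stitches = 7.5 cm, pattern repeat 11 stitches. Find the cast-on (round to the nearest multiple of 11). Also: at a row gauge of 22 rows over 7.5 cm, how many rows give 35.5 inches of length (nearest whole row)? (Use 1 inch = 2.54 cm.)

Cast on 297 stitches; work 264 rows.

Finished = 47 + 2 = 49 inches.
49 inches × 2.54 = 124.46 cm.
18/7.5 = 2.4 sts per cm; 124.46 × 2.4 = 298.70 sts.
Nearest multiple of 11 → 297.
35.5 inches = 90.17 cm; × 2.933 = 264.50 → 264 rows.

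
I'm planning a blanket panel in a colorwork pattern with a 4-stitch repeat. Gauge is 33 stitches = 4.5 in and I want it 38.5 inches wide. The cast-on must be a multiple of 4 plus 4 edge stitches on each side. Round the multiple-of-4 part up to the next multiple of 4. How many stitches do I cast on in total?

Cast on 284 stitches.

33 / 4.5 = 7.333 sts per inch.
38.5 × 7.333 = 282.33 sts.
Less 8 edge sts → 274.33 for the repeat.
Next multiple of 4: 276.
Add back 8 edge sts → 284.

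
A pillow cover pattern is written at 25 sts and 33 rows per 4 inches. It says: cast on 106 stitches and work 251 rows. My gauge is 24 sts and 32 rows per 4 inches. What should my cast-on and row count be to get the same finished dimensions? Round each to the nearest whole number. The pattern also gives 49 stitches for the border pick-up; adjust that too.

Stitches: 106 × 24/25 = 101.76 → 102.
Rows: 251 × 32/33 = 243.39 → 243.
border pick-up: 49 × 24/25 = 47.04 → 47.

Cast on 102 stitches; work 243 rows; border pick-up 47 stitches.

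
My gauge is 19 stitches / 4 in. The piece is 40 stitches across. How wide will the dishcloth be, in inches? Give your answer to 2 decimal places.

19 stitches / 4 inch = 4.75 stitches per inch.
40 / 4.75 = 8.421 inches.

8.42 inches.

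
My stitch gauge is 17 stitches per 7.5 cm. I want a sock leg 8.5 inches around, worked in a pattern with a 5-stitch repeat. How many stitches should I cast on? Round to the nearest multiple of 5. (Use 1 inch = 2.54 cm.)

8.5 in = 8.5 × 2.54 = 21.59 cm.
17 / 7.5 = 2.267 sts/cm.
21.59 × 2.267 = 48.94 sts.
→ 50.

CO 50 sts.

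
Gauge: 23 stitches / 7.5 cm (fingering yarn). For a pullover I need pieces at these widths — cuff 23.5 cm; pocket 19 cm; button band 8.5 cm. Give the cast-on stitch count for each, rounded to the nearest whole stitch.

Rate = 23/7.5 = 3.067 sts per cm.
cuff: 23.5 × 3.067 = 72.07 → 72.
pocket: 19 × 3.067 = 58.27 → 58.
button band: 8.5 × 3.067 = 26.07 → 26.

cuff 72; pocket 58; button band 26.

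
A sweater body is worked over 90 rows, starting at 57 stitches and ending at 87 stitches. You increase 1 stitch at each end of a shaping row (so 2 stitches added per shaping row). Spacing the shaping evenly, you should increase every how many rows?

Stitches to add: |87 − 57| = 30.
Shaping rows needed: 30 / 2 = 15.
90 rows / 15 = every 6 rows.

Increase every 6th row.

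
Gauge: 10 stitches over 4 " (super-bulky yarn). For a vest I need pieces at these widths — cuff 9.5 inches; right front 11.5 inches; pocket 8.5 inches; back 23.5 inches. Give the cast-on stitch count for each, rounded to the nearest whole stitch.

cuff 24; right front 29; pocket 21; back 59.

Rate = 10/4 = 2.5 sts per in.
cuff: 9.5 × 2.5 = 23.75 → 24.
right front: 11.5 × 2.5 = 28.75 → 29.
pocket: 8.5 × 2.5 = 21.25 → 21.
back: 23.5 × 2.5 = 58.75 → 59.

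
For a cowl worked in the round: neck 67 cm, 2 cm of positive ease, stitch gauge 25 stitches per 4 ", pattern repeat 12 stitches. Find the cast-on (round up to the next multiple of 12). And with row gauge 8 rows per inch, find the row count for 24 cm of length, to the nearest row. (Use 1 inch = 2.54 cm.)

Cast on 180 stitches; work 76 rows.

Finished = 67 + 2 = 69 cm.
69 cm × 1/2.54 = 27.17 inches.
25/4 = 6.25 sts per in; 27.17 × 6.25 = 169.78 sts.
Next multiple of 12 → 180.
24 cm = 9.45 inches; × 8 = 75.59 → 76 rows.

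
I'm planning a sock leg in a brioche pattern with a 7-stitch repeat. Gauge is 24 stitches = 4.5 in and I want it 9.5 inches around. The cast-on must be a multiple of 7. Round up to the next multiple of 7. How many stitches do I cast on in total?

24 / 4.5 = 5.333 sts per inch.
9.5 × 5.333 = 50.67 sts.
Next multiple of 7: 56.

56 stitches.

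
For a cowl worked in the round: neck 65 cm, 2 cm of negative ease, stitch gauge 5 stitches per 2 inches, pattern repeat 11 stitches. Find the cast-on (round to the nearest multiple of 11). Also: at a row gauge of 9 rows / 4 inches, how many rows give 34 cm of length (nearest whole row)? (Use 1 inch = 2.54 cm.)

Finished = 65 − 2 = 63 cm.
63 cm × 1/2.54 = 24.80 inches.
5/2 = 2.5 sts per in; 24.80 × 2.5 = 62.01 sts.
Nearest multiple of 11 → 66.
34 cm = 13.39 inches; × 2.25 = 30.12 → 30 rows.

Cast on 66 stitches; work 30 rows.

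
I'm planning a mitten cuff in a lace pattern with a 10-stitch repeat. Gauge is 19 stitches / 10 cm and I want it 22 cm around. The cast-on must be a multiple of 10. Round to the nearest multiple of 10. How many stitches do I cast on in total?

19 / 10 = 1.9 sts per cm.
22 × 1.9 = 41.80 sts.
Nearest multiple of 10: 40.

CO 40 sts.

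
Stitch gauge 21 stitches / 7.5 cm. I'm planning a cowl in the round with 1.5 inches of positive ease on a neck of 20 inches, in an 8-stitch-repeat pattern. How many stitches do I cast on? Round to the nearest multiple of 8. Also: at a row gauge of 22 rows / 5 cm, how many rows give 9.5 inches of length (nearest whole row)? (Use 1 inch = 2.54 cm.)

Finished = 20 + 1.5 = 21.5 inches.
21.5 inches × 2.54 = 54.61 cm.
21/7.5 = 2.8 sts per cm; 54.61 × 2.8 = 152.91 sts.
Nearest multiple of 8 → 152.
9.5 inches = 24.13 cm; × 4.4 = 106.17 → 106 rows.

Cast on 152 stitches; work 106 rows.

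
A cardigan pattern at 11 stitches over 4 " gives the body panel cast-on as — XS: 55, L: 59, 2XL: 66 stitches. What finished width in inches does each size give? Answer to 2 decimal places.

11/4 = 2.75 sts per in.
XS: 55 / 2.75 = 20.000 → 20.00 in.
L: 59 / 2.75 = 21.455 → 21.45 in.
2XL: 66 / 2.75 = 24.000 → 24.00 in.

XS 20.00 inches; L 21.45 inches; 2XL 24.00 inches.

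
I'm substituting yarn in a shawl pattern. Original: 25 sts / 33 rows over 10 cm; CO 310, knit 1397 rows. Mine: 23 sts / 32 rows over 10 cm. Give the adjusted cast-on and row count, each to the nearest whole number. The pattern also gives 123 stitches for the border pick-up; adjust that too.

Stitches: 310 × 23/25 = 285.20 → 285.
Rows: 1397 × 32/33 = 1354.67 → 1355.
border pick-up: 123 × 23/25 = 113.16 → 113.

Cast on 285 stitches; work 1355 rows; border pick-up 113 stitches.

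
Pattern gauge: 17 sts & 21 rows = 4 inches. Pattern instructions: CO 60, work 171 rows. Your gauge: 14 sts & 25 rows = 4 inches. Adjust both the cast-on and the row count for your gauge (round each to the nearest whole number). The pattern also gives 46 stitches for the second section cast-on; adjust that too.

Cast on 49 stitches; work 204 rows; second section cast-on 38 stitches.

Stitches: 60 × 14/17 = 49.41 → 49.
Rows: 171 × 25/21 = 203.57 → 204.
second section cast-on: 46 × 14/17 = 37.88 → 38.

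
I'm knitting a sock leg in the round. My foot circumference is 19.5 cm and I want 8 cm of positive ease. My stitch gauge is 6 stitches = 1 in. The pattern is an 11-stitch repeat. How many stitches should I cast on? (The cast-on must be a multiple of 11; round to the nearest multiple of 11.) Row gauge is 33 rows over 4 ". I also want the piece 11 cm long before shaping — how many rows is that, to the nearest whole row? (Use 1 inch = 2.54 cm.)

Cast on 66 stitches; work 36 rows.

Finished = 19.5 + 8 = 27.5 cm.
27.5 cm × 1/2.54 = 10.83 inches.
6/1 = 6 sts per in; 10.83 × 6 = 64.96 sts.
Nearest multiple of 11 → 66.
11 cm = 4.33 inches; × 8.25 = 35.73 → 36 rows.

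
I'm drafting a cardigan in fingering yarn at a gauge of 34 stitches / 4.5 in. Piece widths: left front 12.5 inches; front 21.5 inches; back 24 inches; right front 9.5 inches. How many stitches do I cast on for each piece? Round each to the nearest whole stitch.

left front 94; front 162; back 181; right front 72.

Rate = 34/4.5 = 7.556 sts per in.
left front: 12.5 × 7.556 = 94.44 → 94.
front: 21.5 × 7.556 = 162.44 → 162.
back: 24 × 7.556 = 181.33 → 181.
right front: 9.5 × 7.556 = 71.78 → 72.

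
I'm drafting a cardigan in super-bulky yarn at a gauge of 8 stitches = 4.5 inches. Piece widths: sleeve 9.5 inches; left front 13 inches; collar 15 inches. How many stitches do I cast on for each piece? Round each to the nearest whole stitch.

Rate = 8/4.5 = 1.778 sts per in.
sleeve: 9.5 × 1.778 = 16.89 → 17.
left front: 13 × 1.778 = 23.11 → 23.
collar: 15 × 1.778 = 26.67 → 27.

sleeve 17; left front 23; collar 27.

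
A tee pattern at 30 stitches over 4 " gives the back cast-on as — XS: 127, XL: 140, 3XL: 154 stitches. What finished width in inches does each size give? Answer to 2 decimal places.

30/4 = 7.5 sts per in.
XS: 127 / 7.5 = 16.933 → 16.93 in.
XL: 140 / 7.5 = 18.667 → 18.67 in.
3XL: 154 / 7.5 = 20.533 → 20.53 in.

XS 16.93 inches; XL 18.67 inches; 3XL 20.53 inches.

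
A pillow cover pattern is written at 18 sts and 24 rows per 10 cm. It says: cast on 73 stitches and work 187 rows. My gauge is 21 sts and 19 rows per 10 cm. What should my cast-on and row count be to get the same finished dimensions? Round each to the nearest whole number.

Stitches: 73 × 21/18 = 85.17 → 85.
Rows: 187 × 19/24 = 148.04 → 148.

Cast on 85 stitches; work 148 rows.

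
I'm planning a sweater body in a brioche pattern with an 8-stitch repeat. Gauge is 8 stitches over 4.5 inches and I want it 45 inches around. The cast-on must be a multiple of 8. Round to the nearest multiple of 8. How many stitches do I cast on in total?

CO 80 sts.

8 / 4.5 = 1.778 sts per inch.
45 × 1.778 = 80.00 sts.
Nearest multiple of 8: 80.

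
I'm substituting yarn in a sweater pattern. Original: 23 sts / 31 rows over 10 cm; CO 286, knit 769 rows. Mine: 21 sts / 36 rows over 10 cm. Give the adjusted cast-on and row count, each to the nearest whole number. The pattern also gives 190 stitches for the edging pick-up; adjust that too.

Stitches: 286 × 21/23 = 261.13 → 261.
Rows: 769 × 36/31 = 893.03 → 893.
edging pick-up: 190 × 21/23 = 173.48 → 173.

Cast on 261 stitches; work 893 rows; edging pick-up 173 stitches.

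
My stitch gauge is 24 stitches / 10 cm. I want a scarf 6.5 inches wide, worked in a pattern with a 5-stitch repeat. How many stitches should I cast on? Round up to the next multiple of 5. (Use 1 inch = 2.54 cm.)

6.5 in = 6.5 × 2.54 = 16.51 cm.
24 / 10 = 2.4 sts/cm.
16.51 × 2.4 = 39.62 sts.
→ 40.

CO 40 sts.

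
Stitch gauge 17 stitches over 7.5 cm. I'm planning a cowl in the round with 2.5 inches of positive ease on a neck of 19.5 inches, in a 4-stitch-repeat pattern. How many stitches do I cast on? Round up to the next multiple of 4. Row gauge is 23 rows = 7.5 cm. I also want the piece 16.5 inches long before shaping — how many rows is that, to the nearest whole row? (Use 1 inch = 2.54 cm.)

Cast on 128 stitches; work 129 rows.

Finished = 19.5 + 2.5 = 22 inches.
22 inches × 2.54 = 55.88 cm.
17/7.5 = 2.267 sts per cm; 55.88 × 2.267 = 126.66 sts.
Next multiple of 4 → 128.
16.5 inches = 41.91 cm; × 3.067 = 128.52 → 129 rows.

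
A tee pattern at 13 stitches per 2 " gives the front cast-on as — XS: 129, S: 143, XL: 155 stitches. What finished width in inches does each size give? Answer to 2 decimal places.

XS 19.85 inches; S 22.00 inches; XL 23.85 inches.

13/2 = 6.5 sts per in.
XS: 129 / 6.5 = 19.846 → 19.85 in.
S: 143 / 6.5 = 22.000 → 22.00 in.
XL: 155 / 6.5 = 23.846 → 23.85 in.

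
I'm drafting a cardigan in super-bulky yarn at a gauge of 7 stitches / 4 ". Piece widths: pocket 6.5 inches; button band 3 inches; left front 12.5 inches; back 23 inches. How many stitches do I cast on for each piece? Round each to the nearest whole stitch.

pocket 11; button band 5; left front 22; back 40.

Rate = 7/4 = 1.75 sts per in.
pocket: 6.5 × 1.75 = 11.38 → 11.
button band: 3 × 1.75 = 5.25 → 5.
left front: 12.5 × 1.75 = 21.88 → 22.
back: 23 × 1.75 = 40.25 → 40.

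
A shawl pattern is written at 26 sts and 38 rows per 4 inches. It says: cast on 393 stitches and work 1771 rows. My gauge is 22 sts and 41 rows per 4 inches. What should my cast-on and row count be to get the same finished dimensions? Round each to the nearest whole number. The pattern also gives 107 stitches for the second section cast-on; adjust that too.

Cast on 333 stitches; work 1911 rows; second section cast-on 91 stitches.

Stitches: 393 × 22/26 = 332.54 → 333.
Rows: 1771 × 41/38 = 1910.82 → 1911.
second section cast-on: 107 × 22/26 = 90.54 → 91.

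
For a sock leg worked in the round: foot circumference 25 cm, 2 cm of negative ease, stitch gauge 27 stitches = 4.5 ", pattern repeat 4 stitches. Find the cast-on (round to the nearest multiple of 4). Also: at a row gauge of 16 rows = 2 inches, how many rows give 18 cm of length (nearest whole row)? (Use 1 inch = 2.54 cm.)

Cast on 56 stitches; work 57 rows.

Finished = 25 − 2 = 23 cm.
23 cm × 1/2.54 = 9.06 inches.
27/4.5 = 6 sts per in; 9.06 × 6 = 54.33 sts.
Nearest multiple of 4 → 56.
18 cm = 7.09 inches; × 8 = 56.69 → 57 rows.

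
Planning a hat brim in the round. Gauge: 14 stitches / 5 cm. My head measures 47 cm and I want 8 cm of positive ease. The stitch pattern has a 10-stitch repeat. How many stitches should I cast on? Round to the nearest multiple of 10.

Finished = 47 + 8 = 55 cm.
14 / 5 = 2.8 sts/cm.
55 × 2.8 = 154.00 sts.
Nearest multiple of 10: 150.

CO 150 sts.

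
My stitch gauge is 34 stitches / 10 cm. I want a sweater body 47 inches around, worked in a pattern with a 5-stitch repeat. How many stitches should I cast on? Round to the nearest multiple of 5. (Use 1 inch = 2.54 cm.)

47 in = 47 × 2.54 = 119.38 cm.
34 / 10 = 3.4 sts/cm.
119.38 × 3.4 = 405.89 sts.
→ 405.

Cast on 405 stitches.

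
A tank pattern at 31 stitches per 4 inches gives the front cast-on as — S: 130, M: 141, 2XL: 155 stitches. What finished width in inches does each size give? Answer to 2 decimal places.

S 16.77 inches; M 18.19 inches; 2XL 20.00 inches.

31/4 = 7.75 sts per in.
S: 130 / 7.75 = 16.774 → 16.77 in.
M: 141 / 7.75 = 18.194 → 18.19 in.
2XL: 155 / 7.75 = 20.000 → 20.00 in.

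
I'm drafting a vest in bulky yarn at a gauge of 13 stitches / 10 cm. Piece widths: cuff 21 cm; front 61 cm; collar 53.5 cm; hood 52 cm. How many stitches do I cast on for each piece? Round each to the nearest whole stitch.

cuff 27; front 79; collar 70; hood 68.

Rate = 13/10 = 1.3 sts per cm.
cuff: 21 × 1.3 = 27.30 → 27.
front: 61 × 1.3 = 79.30 → 79.
collar: 53.5 × 1.3 = 69.55 → 70.
hood: 52 × 1.3 = 67.60 → 68.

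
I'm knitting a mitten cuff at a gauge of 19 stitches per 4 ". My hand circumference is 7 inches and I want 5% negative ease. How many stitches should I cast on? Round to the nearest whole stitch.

32 stitches.

Finished = 7 × 0.95 = 6.65 in.
19 / 4 = 4.75 sts per inch.
6.65 × 4.75 = 31.59 sts.
→ 32 sts.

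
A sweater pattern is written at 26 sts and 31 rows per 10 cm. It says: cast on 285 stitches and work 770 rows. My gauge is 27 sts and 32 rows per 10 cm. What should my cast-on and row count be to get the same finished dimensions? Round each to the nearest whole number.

Cast on 296 stitches; work 795 rows.

Stitches: 285 × 27/26 = 295.96 → 296.
Rows: 770 × 32/31 = 794.84 → 795.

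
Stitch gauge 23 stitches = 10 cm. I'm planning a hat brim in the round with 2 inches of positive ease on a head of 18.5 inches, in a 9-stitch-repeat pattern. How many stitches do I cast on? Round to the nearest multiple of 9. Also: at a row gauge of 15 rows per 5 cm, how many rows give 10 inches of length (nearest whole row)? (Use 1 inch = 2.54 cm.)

Finished = 18.5 + 2 = 20.5 inches.
20.5 inches × 2.54 = 52.07 cm.
23/10 = 2.3 sts per cm; 52.07 × 2.3 = 119.76 sts.
Nearest multiple of 9 → 117.
10 inches = 25.40 cm; × 3 = 76.20 → 76 rows.

Cast on 117 stitches; work 76 rows.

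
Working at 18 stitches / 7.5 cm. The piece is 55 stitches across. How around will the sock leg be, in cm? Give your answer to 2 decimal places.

22.92 cm.

18 stitches / 7.5 cm = 2.4 stitches per cm.
55 / 2.4 = 22.917 cm.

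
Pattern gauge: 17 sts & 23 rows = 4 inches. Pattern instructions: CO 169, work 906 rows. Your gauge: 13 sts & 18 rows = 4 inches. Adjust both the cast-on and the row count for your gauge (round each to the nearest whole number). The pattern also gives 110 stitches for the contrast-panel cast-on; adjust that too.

Cast on 129 stitches; work 709 rows; contrast-panel cast-on 84 stitches.

Stitches: 169 × 13/17 = 129.24 → 129.
Rows: 906 × 18/23 = 709.04 → 709.
contrast-panel cast-on: 110 × 13/17 = 84.12 → 84.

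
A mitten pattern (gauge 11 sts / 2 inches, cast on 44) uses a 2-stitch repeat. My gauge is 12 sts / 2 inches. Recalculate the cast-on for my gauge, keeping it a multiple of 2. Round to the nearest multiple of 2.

44 × 12 / 11 = 48.00.
Nearest multiple of 2: 48.

48 stitches.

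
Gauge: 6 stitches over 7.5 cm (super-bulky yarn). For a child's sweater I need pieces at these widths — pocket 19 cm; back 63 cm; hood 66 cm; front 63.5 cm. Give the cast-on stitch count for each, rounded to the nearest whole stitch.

Rate = 6/7.5 = 0.8 sts per cm.
pocket: 19 × 0.8 = 15.20 → 15.
back: 63 × 0.8 = 50.40 → 50.
hood: 66 × 0.8 = 52.80 → 53.
front: 63.5 × 0.8 = 50.80 → 51.

pocket 15; back 50; hood 53; front 51.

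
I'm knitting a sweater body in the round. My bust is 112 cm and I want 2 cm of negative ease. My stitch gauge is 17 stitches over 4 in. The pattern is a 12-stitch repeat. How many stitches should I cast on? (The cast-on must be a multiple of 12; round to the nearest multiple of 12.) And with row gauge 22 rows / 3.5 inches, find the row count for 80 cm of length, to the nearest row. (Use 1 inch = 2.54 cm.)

Finished = 112 − 2 = 110 cm.
110 cm × 1/2.54 = 43.31 inches.
17/4 = 4.25 sts per in; 43.31 × 4.25 = 184.06 sts.
Nearest multiple of 12 → 180.
80 cm = 31.50 inches; × 6.286 = 197.98 → 198 rows.

Cast on 180 stitches; work 198 rows.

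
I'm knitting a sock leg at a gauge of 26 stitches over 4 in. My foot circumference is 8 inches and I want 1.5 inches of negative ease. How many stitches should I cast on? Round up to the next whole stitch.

43 stitches.

Finished = 8 − 1.5 = 6.5 in.
26 / 4 = 6.5 sts per inch.
6.50 × 6.5 = 42.25 sts.
→ 43 sts.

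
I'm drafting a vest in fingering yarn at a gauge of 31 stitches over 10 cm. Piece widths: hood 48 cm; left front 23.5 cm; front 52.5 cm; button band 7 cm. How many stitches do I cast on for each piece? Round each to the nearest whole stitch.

Rate = 31/10 = 3.1 sts per cm.
hood: 48 × 3.1 = 148.80 → 149.
left front: 23.5 × 3.1 = 72.85 → 73.
front: 52.5 × 3.1 = 162.75 → 163.
button band: 7 × 3.1 = 21.70 → 22.

hood 149; left front 73; front 163; button band 22.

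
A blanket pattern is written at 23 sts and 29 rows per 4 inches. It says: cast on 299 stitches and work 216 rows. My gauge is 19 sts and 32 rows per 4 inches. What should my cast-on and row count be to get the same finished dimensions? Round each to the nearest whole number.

Cast on 247 stitches; work 238 rows.

Stitches: 299 × 19/23 = 247.00 → 247.
Rows: 216 × 32/29 = 238.34 → 238.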